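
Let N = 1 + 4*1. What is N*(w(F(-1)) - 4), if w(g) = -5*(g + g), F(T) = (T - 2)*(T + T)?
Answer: -320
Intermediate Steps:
F(T) = 2*T*(-2 + T) (F(T) = (-2 + T)*(2*T) = 2*T*(-2 + T))
N = 5 (N = 1 + 4 = 5)
w(g) = -10*g
N*(w(F(-1)) - 4) = 5*(-20*(-1)*(-2 - 1) - 4) = 5*(-20*(-1)*(-3) - 4) = 5*(-10*6 - 4) = 5*(-60 - 4) = 5*(-64) = -320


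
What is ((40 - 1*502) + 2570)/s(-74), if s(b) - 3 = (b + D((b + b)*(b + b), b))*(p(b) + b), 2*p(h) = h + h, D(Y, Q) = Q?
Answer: 2108/21907 ≈ 0.096225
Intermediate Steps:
p(h) = h (p(h) = (h + h)/2 = (2*h)/2 = h)
s(b) = 3 + 4*b² (s(b) = 3 + (b + b)*(b + b) = 3 + (2*b)*(2*b) = 3 + 4*b²)
((40 - 1*502) + 2570)/s(-74) = ((40 - 1*502) + 2570)/(3 + 4*(-74)²) = ((40 - 502) + 2570)/(3 + 4*5476) = (-462 + 2570)/(3 + 21904) = 2108/21907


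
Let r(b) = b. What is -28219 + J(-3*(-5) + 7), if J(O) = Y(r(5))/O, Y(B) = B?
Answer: -620813/22 ≈ -28219.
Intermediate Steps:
J(O) = 5/O
-28219 + J(-3*(-5) + 7) = -28219 + 5/(-3*(-5) + 7) = -28219 + 5/(15 + 7) = -28219 + 5/22 = -620813/22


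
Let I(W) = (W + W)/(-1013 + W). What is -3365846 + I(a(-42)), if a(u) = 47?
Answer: -1625703665/483 ≈ -3.3658e+6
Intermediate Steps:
I(W) = 2*W/(-1013 + W) (I(W) = (2*W)/(-1013 + W) = 2*W/(-1013 + W))
-3365846 + I(a(-42)) = -3365846 + 2*47/(-1013 + 47) = -3365846 + 2*47/(-966) = -3365846 + 2*47*(-1/966) = -3365846 - 47/483 = -1625703665/483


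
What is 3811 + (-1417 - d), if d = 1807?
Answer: 587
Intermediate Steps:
3811 + (-1417 - d) = 3811 + (-1417 - 1*1807) = 3811 + (-1417 - 1807) = 3811 - 3224 = 587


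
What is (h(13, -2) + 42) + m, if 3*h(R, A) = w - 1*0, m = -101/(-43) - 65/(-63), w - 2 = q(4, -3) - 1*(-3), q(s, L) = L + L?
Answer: 122033/2709 ≈ 45.047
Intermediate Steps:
q(s, L) = 2*L
w = -1 (w = 2 + (2*(-3) - 1*(-3)) = 2 + (-6 + 3) = 2 - 3 = -1)
m = 9158/2709 (m = -101*(-1/43) - 65*(-1/63) = 101/43 + 65/63 = 9158/2709 ≈ 3.3806)
h(R, A) = -1/3 (h(R, A) = (-1 - 1*0)/3 = (-1 + 0)/3 = (1/3)*(-1) = -1/3)
(h(13, -2) + 42) + m = (-1/3 + 42) + 9158/2709 = 125/3 + 9158/2709 = 122033/2709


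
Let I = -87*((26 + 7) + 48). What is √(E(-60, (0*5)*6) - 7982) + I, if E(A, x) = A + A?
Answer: -7047 + I*√8102 ≈ -7047.0 + 90.011*I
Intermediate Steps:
E(A, x) = 2*A
I = -7047 (I = -87*(33 + 48) = -87*81 = -7047)
√(E(-60, (0*5)*6) - 7982) + I = √(2*(-60) - 7982) - 7047 = √(-120 - 7982) - 7047 = √(-8102) - 7047 = I*√8102 - 7047 = -7047 + I*√8102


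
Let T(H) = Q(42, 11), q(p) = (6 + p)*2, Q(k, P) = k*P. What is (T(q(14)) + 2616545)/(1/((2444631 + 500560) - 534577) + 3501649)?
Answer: 6308593712298/8441124102487 ≈ 0.74736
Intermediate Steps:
Q(k, P) = P*k
q(p) = 12 + 2*p
T(H) = 462 (T(H) = 11*42 = 462)
(T(q(14)) + 2616545)/(1/((2444631 + 500560) - 534577) + 3501649) = (462 + 2616545)/(1/((2444631 + 500560) - 534577) + 3501649) = 2617007/(1/(2945191 - 534577) + 3501649) = 2617007/(1/2410614 + 3501649) = 2617007/(8441124102487/2410614) = 2617007*(2410614/8441124102487) = 6308593712298/8441124102487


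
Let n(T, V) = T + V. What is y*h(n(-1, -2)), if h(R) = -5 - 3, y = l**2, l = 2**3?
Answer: -512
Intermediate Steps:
l = 8
y = 64 (y = 8**2 = 64)
h(R) = -8
y*h(n(-1, -2)) = 64*(-8) = -512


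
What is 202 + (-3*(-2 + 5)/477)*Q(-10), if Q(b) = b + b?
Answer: 10726/53 ≈ 202.38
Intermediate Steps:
Q(b) = 2*b
202 + (-3*(-2 + 5)/477)*Q(-10) = 202 + (-3*(-2 + 5)/477)*(2*(-10)) = 202 + (-3*3*(1/477))*(-20) = 202 - 9*1/477*(-20) = 202 - 1/53*(-20) = 202 + 20/53 = 10726/53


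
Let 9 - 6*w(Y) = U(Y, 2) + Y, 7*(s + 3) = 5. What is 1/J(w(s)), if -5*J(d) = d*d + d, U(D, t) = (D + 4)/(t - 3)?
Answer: -180/247 ≈ -0.72874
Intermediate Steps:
U(D, t) = (4 + D)/(-3 + t)
s = -16/7 (s = -3 + (⅐)*5 = -3 + 5/7 = -16/7 ≈ -2.2857)
w(Y) = 13/6 (w(Y) = 3/2 - ((4 + Y)/(-3 + 2) + Y)/6 = 3/2 - ((4 + Y)/(-1) + Y)/6 = 3/2 - (-(4 + Y) + Y)/6 = 3/2 - ((-4 - Y) + Y)/6 = 3/2 - ⅙*(-4) = 3/2 + ⅔ = 13/6)
J(d) = -d/5 - d²/5 (J(d) = -(d*d + d)/5 = -(d² + d)/5 = -(d + d²)/5 = -d/5 - d²/5)
1/J(w(s)) = 1/(-⅕*13/6*(1 + 13/6)) = 1/(-⅕*13/6*19/6) = 1/(-247/180) = -180/247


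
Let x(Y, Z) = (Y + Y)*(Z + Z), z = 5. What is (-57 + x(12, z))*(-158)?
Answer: -28914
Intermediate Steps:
x(Y, Z) = 4*Y*Z (x(Y, Z) = (2*Y)*(2*Z) = 4*Y*Z)
(-57 + x(12, z))*(-158) = (-57 + 4*12*5)*(-158) = (-57 + 240)*(-158) = 183*(-158) = -28914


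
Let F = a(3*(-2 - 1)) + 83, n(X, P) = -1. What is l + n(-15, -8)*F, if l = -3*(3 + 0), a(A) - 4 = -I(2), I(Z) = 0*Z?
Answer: -96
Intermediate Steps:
I(Z) = 0
a(A) = 4 (a(A) = 4 - 1*0 = 4 + 0 = 4)
l = -9 (l = -3*3 = -9)
F = 87 (F = 4 + 83 = 87)
l + n(-15, -8)*F = -9 - 1*87 = -9 - 87 = -96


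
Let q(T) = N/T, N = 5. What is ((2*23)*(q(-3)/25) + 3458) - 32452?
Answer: -434956/15 ≈ -28997.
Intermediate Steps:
q(T) = 5/T
((2*23)*(q(-3)/25) + 3458) - 32452 = ((2*23)*((5/(-3))/25) + 3458) - 32452 = (46*((5*(-⅓))*(1/25)) + 3458) - 32452 = (46*(-5/3*1/25) + 3458) - 32452 = (46*(-1/15) + 3458) - 32452 = (-46/15 + 3458) - 32452 = 51824/15 - 32452 = -434956/15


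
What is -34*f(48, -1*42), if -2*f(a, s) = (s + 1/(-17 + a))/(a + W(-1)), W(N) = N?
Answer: -22117/1457 ≈ -15.180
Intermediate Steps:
f(a, s) = -(s + 1/(-17 + a))/(2*(-1 + a)) (f(a, s) = -(s + 1/(-17 + a))/(2*(a - 1)) = -(s + 1/(-17 + a))/(2*(-1 + a)))
-34*f(48, -1*42) = -17*(-1 + 17*(-1*42) - 1*48*(-1*42))/(17 + 48² - 18*48) = -17*(-1 + 17*(-42) - 1*48*(-42))/(17 + 2304 - 864) = -17*(-1 - 714 + 2016)/1457 = -17*1301/1457 = -34*1301/2914 = -22117/1457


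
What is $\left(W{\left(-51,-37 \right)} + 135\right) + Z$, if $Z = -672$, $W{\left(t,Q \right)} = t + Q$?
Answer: $-625$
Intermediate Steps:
$W{\left(t,Q \right)} = Q + t$
$\left(W{\left(-51,-37 \right)} + 135\right) + Z = \left(\left(-37 - 51\right) + 135\right) - 672 = \left(-88 + 135\right) - 672 = 47 - 672 = -625$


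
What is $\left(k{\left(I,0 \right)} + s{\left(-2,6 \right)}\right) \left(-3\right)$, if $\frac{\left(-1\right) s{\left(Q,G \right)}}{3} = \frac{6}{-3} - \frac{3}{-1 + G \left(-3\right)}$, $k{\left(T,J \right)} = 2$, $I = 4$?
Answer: $- \frac{429}{19} \approx -22.579$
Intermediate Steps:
$s{\left(Q,G \right)} = 6 + \frac{9}{-1 - 3 G}$ ($s{\left(Q,G \right)} = - 3 \left(\frac{6}{-3} - \frac{3}{-1 + G \left(-3\right)}\right) = - 3 \left(6 \left(- \frac{1}{3}\right) - \frac{3}{-1 - 3 G}\right) = - 3 \left(-2 - \frac{3}{-1 - 3 G}\right) = 6 + \frac{9}{-1 - 3 G}$)
$\left(k{\left(I,0 \right)} + s{\left(-2,6 \right)}\right) \left(-3\right) = \left(2 + \frac{3 \left(-1 + 6 \cdot 6\right)}{1 + 3 \cdot 6}\right) \left(-3\right) = \left(2 + \frac{3 \left(-1 + 36\right)}{1 + 18}\right) \left(-3\right) = \left(2 + 3 \cdot \frac{1}{19} \cdot 35\right) \left(-3\right) = \left(2 + \frac{105}{19}\right) \left(-3\right) = \frac{143}{19} \left(-3\right) = - \frac{429}{19}$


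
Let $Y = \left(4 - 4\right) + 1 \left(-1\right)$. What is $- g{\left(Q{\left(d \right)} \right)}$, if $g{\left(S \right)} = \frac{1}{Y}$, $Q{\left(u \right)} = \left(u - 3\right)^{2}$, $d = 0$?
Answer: $1$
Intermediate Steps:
$Y = -1$ ($Y = \left(4 - 4\right) - 1 = 0 - 1 = -1$)
$Q{\left(u \right)} = \left(-3 + u\right)^{2}$
$g{\left(S \right)} = -1$ ($g{\left(S \right)} = \frac{1}{-1} = -1$)
$- g{\left(Q{\left(d \right)} \right)} = \left(-1\right) \left(-1\right) = 1$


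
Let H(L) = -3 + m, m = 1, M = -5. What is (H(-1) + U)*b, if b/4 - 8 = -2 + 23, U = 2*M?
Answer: -1392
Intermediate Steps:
U = -10 (U = 2*(-5) = -10)
H(L) = -2 (H(L) = -3 + 1 = -2)
b = 116 (b = 32 + 4*(-2 + 23) = 32 + 4*21 = 32 + 84 = 116)
(H(-1) + U)*b = (-2 - 10)*116 = -12*116 = -1392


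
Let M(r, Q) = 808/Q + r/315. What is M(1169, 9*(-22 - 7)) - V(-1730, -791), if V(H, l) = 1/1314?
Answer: 39031/63510 ≈ 0.61456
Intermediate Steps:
V(H, l) = 1/1314
M(r, Q) = 808/Q + r/315 (M(r, Q) = 808/Q + r*(1/315) = 808/Q + r/315)
M(1169, 9*(-22 - 7)) - V(-1730, -791) = (808/((9*(-22 - 7))) + (1/315)*1169) - 1*1/1314 = (808/((9*(-29))) + 167/45) - 1/1314 = (808/(-261) + 167/45) - 1/1314 = (808*(-1/261) + 167/45) - 1/1314 = (-808/261 + 167/45) - 1/1314 = 803/1305 - 1/1314 = 39031/63510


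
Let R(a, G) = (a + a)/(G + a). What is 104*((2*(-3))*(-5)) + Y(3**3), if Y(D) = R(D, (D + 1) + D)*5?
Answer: 128055/41 ≈ 3123.3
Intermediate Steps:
R(a, G) = 2*a/(G + a) (R(a, G) = (2*a)/(G + a) = 2*a/(G + a))
Y(D) = 10*D/(1 + 3*D) (Y(D) = (2*D/(((D + 1) + D) + D))*5 = (2*D/(((1 + D) + D) + D))*5 = (2*D/((1 + 2*D) + D))*5 = (2*D/(1 + 3*D))*5 = 10*D/(1 + 3*D))
104*((2*(-3))*(-5)) + Y(3**3) = 104*((2*(-3))*(-5)) + 10*3**3/(1 + 3*3**3) = 104*(-6*(-5)) + 10*27/(1 + 3*27) = 104*30 + 10*27/(1 + 81) = 3120 + 10*27/82 = 3120 + 10*27*(1/82) = 3120 + 135/41 = 128055/41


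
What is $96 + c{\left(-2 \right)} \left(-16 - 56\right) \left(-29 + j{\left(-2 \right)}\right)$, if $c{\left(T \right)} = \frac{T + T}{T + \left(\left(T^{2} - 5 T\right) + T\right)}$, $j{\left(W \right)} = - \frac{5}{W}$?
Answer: $- \frac{3336}{5} \approx -667.2$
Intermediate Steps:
$c{\left(T \right)} = \frac{2 T}{T^{2} - 3 T}$ ($c{\left(T \right)} = \frac{2 T}{T + \left(T^{2} - 4 T\right)} = \frac{2 T}{T^{2} - 3 T}$)
$96 + c{\left(-2 \right)} \left(-16 - 56\right) \left(-29 + j{\left(-2 \right)}\right) = 96 + \frac{2}{-3 - 2} \left(-16 - 56\right) \left(-29 - \frac{5}{-2}\right) = 96 + \frac{2}{-5} \left(- 72 \left(-29 - - \frac{5}{2}\right)\right) = 96 + 2 \left(- \frac{1}{5}\right) \left(- 72 \left(-29 + \frac{5}{2}\right)\right) = 96 - \frac{2 \left(\left(-72\right) \left(- \frac{53}{2}\right)\right)}{5} = 96 - \frac{3816}{5} = - \frac{3336}{5}$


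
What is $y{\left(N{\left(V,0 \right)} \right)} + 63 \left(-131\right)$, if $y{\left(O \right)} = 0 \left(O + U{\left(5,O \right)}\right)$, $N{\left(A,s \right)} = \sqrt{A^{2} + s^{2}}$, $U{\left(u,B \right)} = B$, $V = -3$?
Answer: $-8253$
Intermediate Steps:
$y{\left(O \right)} = 0$ ($y{\left(O \right)} = 0 \left(O + O\right) = 0 \cdot 2 O = 0$)
$y{\left(N{\left(V,0 \right)} \right)} + 63 \left(-131\right) = 0 + 63 \left(-131\right) = 0 - 8253 = -8253$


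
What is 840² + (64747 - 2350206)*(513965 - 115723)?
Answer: -910165057478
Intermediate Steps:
840² + (64747 - 2350206)*(513965 - 115723) = 705600 - 2285459*398242 = 705600 - 910165763078 = -910165057478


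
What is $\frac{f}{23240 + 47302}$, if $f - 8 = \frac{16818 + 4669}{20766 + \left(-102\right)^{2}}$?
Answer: $\frac{270847}{2198794140} \approx 0.00012318$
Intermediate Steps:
$f = \frac{270847}{31170}$ ($f = 8 + \frac{16818 + 4669}{20766 + \left(-102\right)^{2}} = 8 + \frac{21487}{20766 + 10404} = 8 + \frac{21487}{31170} = \frac{270847}{31170} \approx 8.6893$)
$\frac{f}{23240 + 47302} = \frac{270847}{31170 \left(23240 + 47302\right)} = \frac{270847}{31170 \cdot 70542} = \frac{270847}{31170} \cdot \frac{1}{70542} = \frac{270847}{2198794140}$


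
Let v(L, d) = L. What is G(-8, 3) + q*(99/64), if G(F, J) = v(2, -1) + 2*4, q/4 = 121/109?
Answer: 29419/1744 ≈ 16.869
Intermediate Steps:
q = 484/109 (q = 4*(121/109) = 484/109 ≈ 4.4404)
G(F, J) = 10 (G(F, J) = 2 + 2*4 = 2 + 8 = 10)
G(-8, 3) + q*(99/64) = 10 + 484*(99/64)/109 = 10 + 484*(99*(1/64))/109 = 10 + (484/109)*(99/64) = 10 + 11979/1744 = 29419/1744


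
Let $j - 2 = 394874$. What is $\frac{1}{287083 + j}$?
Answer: $\frac{1}{681959} \approx 1.4664 \cdot 10^{-6}$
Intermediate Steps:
$j = 394876$ ($j = 2 + 394874 = 394876$)
$\frac{1}{287083 + j} = \frac{1}{287083 + 394876} = \frac{1}{681959}$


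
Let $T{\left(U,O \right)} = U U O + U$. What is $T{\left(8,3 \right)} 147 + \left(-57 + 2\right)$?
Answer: $29345$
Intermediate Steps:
$T{\left(U,O \right)} = U + O U^{2}$ ($T{\left(U,O \right)} = U^{2} O + U = O U^{2} + U = U + O U^{2}$)
$T{\left(8,3 \right)} 147 + \left(-57 + 2\right) = 8 \left(1 + 3 \cdot 8\right) 147 + \left(-57 + 2\right) = 8 \left(1 + 24\right) 147 - 55 = 8 \cdot 25 \cdot 147 - 55 = 200 \cdot 147 - 55 = 29400 - 55 = 29345$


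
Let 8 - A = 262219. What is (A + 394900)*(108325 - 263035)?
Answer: -20528315190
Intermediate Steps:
A = -262211 (A = 8 - 1*262219 = 8 - 262219 = -262211)
(A + 394900)*(108325 - 263035) = (-262211 + 394900)*(108325 - 263035) = 132689*(-154710) = -20528315190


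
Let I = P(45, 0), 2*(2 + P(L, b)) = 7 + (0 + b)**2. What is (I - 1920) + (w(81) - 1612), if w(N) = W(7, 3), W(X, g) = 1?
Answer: -7059/2 ≈ -3529.5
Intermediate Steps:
w(N) = 1
P(L, b) = 3/2 + b**2/2 (P(L, b) = -2 + (7 + (0 + b)**2)/2 = -2 + (7 + b**2)/2 = -2 + (7/2 + b**2/2) = 3/2 + b**2/2)
I = 3/2 (I = 3/2 + (1/2)*0**2 = 3/2 + (1/2)*0 = 3/2 + 0 = 3/2 ≈ 1.5000)
(I - 1920) + (w(81) - 1612) = (3/2 - 1920) + (1 - 1612) = -3837/2 - 1611 = -7059/2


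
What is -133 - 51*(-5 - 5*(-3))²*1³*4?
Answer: -20533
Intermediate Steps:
-133 - 51*(-5 - 5*(-3))²*1³*4 = -133 - 51*(-5 + 15)²*1*4 = -133 - 51*10²*1*4 = -133 - 51*100*1*4 = -133 - 5100*4 = -133 - 51*400 = -133 - 20400 = -20533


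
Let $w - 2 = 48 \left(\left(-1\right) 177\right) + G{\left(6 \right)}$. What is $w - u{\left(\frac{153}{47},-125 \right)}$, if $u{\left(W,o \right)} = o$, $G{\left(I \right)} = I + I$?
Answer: $-8357$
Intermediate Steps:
$G{\left(I \right)} = 2 I$
$w = -8482$ ($w = 2 + \left(48 \left(\left(-1\right) 177\right) + 2 \cdot 6\right) = 2 + \left(48 \left(-177\right) + 12\right) = 2 + \left(-8496 + 12\right) = 2 - 8484 = -8482$)
$w - u{\left(\frac{153}{47},-125 \right)} = -8482 - -125 = -8482 + 125 = -8357$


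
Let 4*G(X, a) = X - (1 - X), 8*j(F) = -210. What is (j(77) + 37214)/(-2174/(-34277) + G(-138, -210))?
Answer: -5098738027/9486033 ≈ -537.50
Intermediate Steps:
j(F) = -105/4 (j(F) = (1/8)*(-210) = -105/4)
G(X, a) = -1/4 + X/2 (G(X, a) = (X - (1 - X))/4 = (X + (-1 + X))/4 = (-1 + 2*X)/4 = -1/4 + X/2)
(j(77) + 37214)/(-2174/(-34277) + G(-138, -210)) = (-105/4 + 37214)/(-2174/(-34277) + (-1/4 + (1/2)*(-138))) = 148751/(4*(-2174*(-1/34277) + (-1/4 - 69))) = 148751/(4*(2174/34277 - 277/4)) = 148751/(4*(-9486033/137108)) = (148751/4)*(-137108/9486033) = -5098738027/9486033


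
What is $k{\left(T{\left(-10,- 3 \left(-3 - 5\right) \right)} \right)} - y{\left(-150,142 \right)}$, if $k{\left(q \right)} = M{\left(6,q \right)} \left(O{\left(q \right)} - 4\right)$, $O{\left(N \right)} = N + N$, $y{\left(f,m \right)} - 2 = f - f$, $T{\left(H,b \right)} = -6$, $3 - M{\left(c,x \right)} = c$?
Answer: $46$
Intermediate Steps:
$M{\left(c,x \right)} = 3 - c$
$y{\left(f,m \right)} = 2$ ($y{\left(f,m \right)} = 2 + \left(f - f\right) = 2 + 0 = 2$)
$O{\left(N \right)} = 2 N$
$k{\left(q \right)} = 12 - 6 q$ ($k{\left(q \right)} = \left(3 - 6\right) \left(2 q - 4\right) = \left(3 - 6\right) \left(-4 + 2 q\right) = - 3 \left(-4 + 2 q\right) = 12 - 6 q$)
$k{\left(T{\left(-10,- 3 \left(-3 - 5\right) \right)} \right)} - y{\left(-150,142 \right)} = \left(12 - -36\right) - 2 = \left(12 + 36\right) - 2 = 48 - 2 = 46$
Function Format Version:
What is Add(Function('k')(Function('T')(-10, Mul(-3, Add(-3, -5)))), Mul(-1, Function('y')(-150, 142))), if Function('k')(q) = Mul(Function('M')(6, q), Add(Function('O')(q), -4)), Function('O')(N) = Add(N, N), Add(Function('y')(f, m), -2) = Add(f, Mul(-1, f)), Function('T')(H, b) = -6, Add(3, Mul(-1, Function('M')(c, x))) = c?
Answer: 46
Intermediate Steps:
Function('M')(c, x) = Add(3, Mul(-1, c))
Function('y')(f, m) = 2 (Function('y')(f, m) = Add(2, Add(f, Mul(-1, f))) = Add(2, 0) = 2)
Function('O')(N) = Mul(2, N)
Function('k')(q) = Add(12, Mul(-6, q)) (Function('k')(q) = Mul(Add(3, Mul(-1, 6)), Add(Mul(2, q), -4)) = Mul(Add(3, -6), Add(-4, Mul(2, q))) = Mul(-3, Add(-4, Mul(2, q))) = Add(12, Mul(-6, q)))
Add(Function('k')(Function('T')(-10, Mul(-3, Add(-3, -5)))), Mul(-1, Function('y')(-150, 142))) = Add(Add(12, Mul(-6, -6)), Mul(-1, 2)) = Add(Add(12, 36), -2) = Add(48, -2) = 46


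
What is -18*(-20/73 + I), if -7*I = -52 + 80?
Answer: 5616/73 ≈ 76.932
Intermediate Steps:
I = -4 (I = -(-52 + 80)/7 = -⅐*28 = -4)
-18*(-20/73 + I) = -18*(-20/73 - 4) = -18*(-312/73) = 5616/73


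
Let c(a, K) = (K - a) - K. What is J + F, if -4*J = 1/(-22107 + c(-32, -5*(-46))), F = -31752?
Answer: -2803701599/88300 ≈ -31752.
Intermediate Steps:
c(a, K) = -a
J = 1/88300 (J = -1/(4*(-22107 - 1*(-32))) = -1/(4*(-22107 + 32)) = -¼/(-22075) = -¼*(-1/22075) = 1/88300 ≈ 1.1325e-5)
J + F = 1/88300 - 31752 = -2803701599/88300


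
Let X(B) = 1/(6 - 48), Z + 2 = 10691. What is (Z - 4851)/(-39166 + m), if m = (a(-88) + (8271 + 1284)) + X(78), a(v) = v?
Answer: -245196/1247359 ≈ -0.19657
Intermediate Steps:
Z = 10689 (Z = -2 + 10691 = 10689)
X(B) = -1/42 (X(B) = 1/(-42) = -1/42)
m = 397613/42 (m = (-88 + (8271 + 1284)) - 1/42 = (-88 + 9555) - 1/42 = 9467 - 1/42 = 397613/42 ≈ 9467.0)
(Z - 4851)/(-39166 + m) = (10689 - 4851)/(-39166 + 397613/42) = 5838/(-1247359/42) = 5838*(-42/1247359) = -245196/1247359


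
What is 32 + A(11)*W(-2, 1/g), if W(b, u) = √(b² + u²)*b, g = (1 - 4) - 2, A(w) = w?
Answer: 32 - 22*√101/5 ≈ -12.219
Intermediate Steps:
g = -5 (g = -3 - 2 = -5)
W(b, u) = b*√(b² + u²)
32 + A(11)*W(-2, 1/g) = 32 + 11*(-2*√((-2)² + (1/(-5))²)) = 32 + 11*(-2*√(4 + (-⅕)²)) = 32 + 11*(-2*√(4 + 1/25)) = 32 + 11*(-2*√101/5) = 32 - 22*√101/5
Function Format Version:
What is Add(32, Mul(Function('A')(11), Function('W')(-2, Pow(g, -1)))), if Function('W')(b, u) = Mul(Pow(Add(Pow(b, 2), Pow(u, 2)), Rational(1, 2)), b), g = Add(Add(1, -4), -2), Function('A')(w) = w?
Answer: Add(32, Mul(Rational(-22, 5), Pow(101, Rational(1, 2)))) ≈ -12.219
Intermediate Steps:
g = -5 (g = Add(-3, -2) = -5)
Function('W')(b, u) = Mul(b, Pow(Add(Pow(b, 2), Pow(u, 2)), Rational(1, 2)))
Add(32, Mul(Function('A')(11), Function('W')(-2, Pow(g, -1)))) = Add(32, Mul(11, Mul(-2, Pow(Add(Pow(-2, 2), Pow(Pow(-5, -1), 2)), Rational(1, 2))))) = Add(32, Mul(11, Mul(-2, Pow(Add(4, Pow(Rational(-1, 5), 2)), Rational(1, 2))))) = Add(32, Mul(11, Mul(-2, Pow(Add(4, Rational(1, 25)), Rational(1, 2))))) = Add(32, Mul(11, Mul(-2, Pow(Rational(101, 25), Rational(1, 2))))) = Add(32, Mul(11, Mul(-2, Mul(Rational(1, 5), Pow(101, Rational(1, 2)))))) = Add(32, Mul(11, Mul(Rational(-2, 5), Pow(101, Rational(1, 2))))) = Add(32, Mul(Rational(-22, 5), Pow(101, Rational(1, 2))))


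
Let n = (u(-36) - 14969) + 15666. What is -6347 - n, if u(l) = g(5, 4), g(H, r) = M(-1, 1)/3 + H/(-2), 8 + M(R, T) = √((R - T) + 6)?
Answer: -14079/2 ≈ -7039.5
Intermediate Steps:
M(R, T) = -8 + √(6 + R - T) (M(R, T) = -8 + √((R - T) + 6) = -8 + √(6 + R - T))
g(H, r) = -2 - H/2 (g(H, r) = (-8 + √(6 - 1 - 1*1))/3 + H/(-2) = (-8 + √(6 - 1 - 1))*(⅓) + H*(-½) = (-8 + √4)*(⅓) - H/2 = (-8 + 2)*(⅓) - H/2 = -6*⅓ - H/2 = -2 - H/2)
u(l) = -9/2 (u(l) = -2 - ½*5 = -2 - 5/2 = -9/2)
n = 1385/2 (n = (-9/2 - 14969) + 15666 = -29947/2 + 15666 = 1385/2 ≈ 692.50)
-6347 - n = -6347 - 1*1385/2 = -6347 - 1385/2 = -14079/2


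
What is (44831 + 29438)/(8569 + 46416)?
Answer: 74269/54985 ≈ 1.3507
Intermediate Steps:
(44831 + 29438)/(8569 + 46416) = 74269/54985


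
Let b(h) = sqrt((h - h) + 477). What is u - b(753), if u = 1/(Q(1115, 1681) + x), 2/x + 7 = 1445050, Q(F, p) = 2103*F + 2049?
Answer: 1445043/3391362746444 - 3*sqrt(53) ≈ -21.840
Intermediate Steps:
Q(F, p) = 2049 + 2103*F
x = 2/1445043 (x = 2/(-7 + 1445050) = 2/1445043 ≈ 1.3840e-6)
b(h) = 3*sqrt(53) (b(h) = sqrt(0 + 477) = sqrt(477) = 3*sqrt(53))
u = 1445043/3391362746444 (u = 1/((2049 + 2103*1115) + 2/1445043) = 1/((2049 + 2344845) + 2/1445043) = 1/(2346894 + 2/1445043) = 1/(3391362746444/1445043) = 1445043/3391362746444 ≈ 4.2610e-7)
u - b(753) = 1445043/3391362746444 - 3*sqrt(53)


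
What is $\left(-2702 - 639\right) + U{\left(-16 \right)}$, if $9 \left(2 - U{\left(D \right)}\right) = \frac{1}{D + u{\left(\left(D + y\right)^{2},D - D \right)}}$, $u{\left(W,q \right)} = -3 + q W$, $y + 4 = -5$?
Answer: $- \frac{570968}{171} \approx -3339.0$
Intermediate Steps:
$y = -9$ ($y = -4 - 5 = -9$)
$u{\left(W,q \right)} = -3 + W q$
$U{\left(D \right)} = 2 - \frac{1}{9 \left(-3 + D\right)}$ ($U{\left(D \right)} = 2 - \frac{1}{9 \left(D + \left(-3 + \left(D - 9\right)^{2} \left(D - D\right)\right)\right)} = 2 - \frac{1}{9 \left(D + \left(-3 + \left(-9 + D\right)^{2} \cdot 0\right)\right)} = 2 - \frac{1}{9 \left(D + \left(-3 + 0\right)\right)} = 2 - \frac{1}{9 \left(D - 3\right)} = 2 - \frac{1}{9 \left(-3 + D\right)}$)
$\left(-2702 - 639\right) + U{\left(-16 \right)} = \left(-2702 - 639\right) + \frac{-55 + 18 \left(-16\right)}{9 \left(-3 - 16\right)} = -3341 + \frac{-55 - 288}{9 \left(-19\right)} = -3341 + \frac{1}{9} \left(- \frac{1}{19}\right) \left(-343\right) = -3341 + \frac{343}{171} = - \frac{570968}{171}$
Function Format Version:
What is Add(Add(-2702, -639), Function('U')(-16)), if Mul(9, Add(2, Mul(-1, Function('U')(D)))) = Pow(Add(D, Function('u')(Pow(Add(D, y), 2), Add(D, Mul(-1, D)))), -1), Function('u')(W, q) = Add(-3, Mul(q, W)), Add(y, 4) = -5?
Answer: Rational(-570968, 171) ≈ -3339.0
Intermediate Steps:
y = -9 (y = Add(-4, -5) = -9)
Function('u')(W, q) = Add(-3, Mul(W, q))
Function('U')(D) = Add(2, Mul(Rational(-1, 9), Pow(Add(-3, D), -1))) (Function('U')(D) = Add(2, Mul(Rational(-1, 9), Pow(Add(D, Add(-3, Mul(Pow(Add(D, -9), 2), Add(D, Mul(-1, D))))), -1))) = Add(2, Mul(Rational(-1, 9), Pow(Add(D, Add(-3, Mul(Pow(Add(-9, D), 2), 0))), -1))) = Add(2, Mul(Rational(-1, 9), Pow(Add(D, Add(-3, 0)), -1))) = Add(2, Mul(Rational(-1, 9), Pow(Add(D, -3), -1))) = Add(2, Mul(Rational(-1, 9), Pow(Add(-3, D), -1))))
Add(Add(-2702, -639), Function('U')(-16)) = Add(Add(-2702, -639), Mul(Rational(1, 9), Pow(Add(-3, -16), -1), Add(-55, Mul(18, -16)))) = Add(-3341, Mul(Rational(1, 9), Pow(-19, -1), Add(-55, -288))) = Add(-3341, Mul(Rational(1, 9), Rational(-1, 19), -343)) = Add(-3341, Rational(343, 171)) = Rational(-570968, 171)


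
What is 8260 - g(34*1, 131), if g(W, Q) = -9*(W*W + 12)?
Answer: 18772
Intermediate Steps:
g(W, Q) = -108 - 9*W² (g(W, Q) = -9*(W² + 12) = -9*(12 + W²) = -108 - 9*W²)
8260 - g(34*1, 131) = 8260 - (-108 - 9*(34*1)²) = 8260 - (-108 - 9*34²) = 8260 - (-108 - 9*1156) = 8260 - (-108 - 10404) = 8260 - 1*(-10512) = 8260 + 10512 = 18772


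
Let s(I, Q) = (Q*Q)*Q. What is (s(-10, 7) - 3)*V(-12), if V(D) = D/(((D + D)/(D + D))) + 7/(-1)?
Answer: -6460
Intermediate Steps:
V(D) = -7 + D (V(D) = D/(((2*D)/((2*D)))) + 7*(-1) = D/(((2*D)*(1/(2*D)))) - 7 = D/1 - 7 = D*1 - 7 = D - 7 = -7 + D)
s(I, Q) = Q³ (s(I, Q) = Q²*Q = Q³)
(s(-10, 7) - 3)*V(-12) = (7³ - 3)*(-7 - 12) = (343 - 3)*(-19) = 340*(-19) = -6460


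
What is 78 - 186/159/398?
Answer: 822635/10547 ≈ 77.997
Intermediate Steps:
78 - 186/159/398 = 78 - 186*(1/159)/398 = 78 - 62/(53*398) = 78 - 1*31/10547 = 78 - 31/10547 = 822635/10547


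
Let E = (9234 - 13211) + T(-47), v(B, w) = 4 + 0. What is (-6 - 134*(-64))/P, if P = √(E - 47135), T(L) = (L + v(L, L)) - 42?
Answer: -8570*I*√51197/51197 ≈ -37.875*I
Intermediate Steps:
v(B, w) = 4
T(L) = -38 + L (T(L) = (L + 4) - 42 = (4 + L) - 42 = -38 + L)
E = -4062 (E = (9234 - 13211) + (-38 - 47) = -3977 - 85 = -4062)
P = I*√51197 (P = √(-4062 - 47135) = √(-51197) = I*√51197 ≈ 226.27*I)
(-6 - 134*(-64))/P = (-6 - 134*(-64))/((I*√51197)) = (-6 + 8576)*(-I*√51197/51197) = 8570*(-I*√51197/51197) = -8570*I*√51197/51197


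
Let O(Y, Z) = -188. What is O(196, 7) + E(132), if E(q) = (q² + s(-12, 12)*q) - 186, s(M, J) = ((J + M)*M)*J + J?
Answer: 18634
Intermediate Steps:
s(M, J) = J + J*M*(J + M) (s(M, J) = (M*(J + M))*J + J = J*M*(J + M) + J = J + J*M*(J + M))
E(q) = -186 + q² + 12*q (E(q) = (q² + (12*(1 + (-12)² + 12*(-12)))*q) - 186 = (q² + (12*(1 + 144 - 144))*q) - 186 = (q² + (12*1)*q) - 186 = (q² + 12*q) - 186 = -186 + q² + 12*q)
O(196, 7) + E(132) = -188 + (-186 + 132² + 12*132) = -188 + (-186 + 17424 + 1584) = -188 + 18822 = 18634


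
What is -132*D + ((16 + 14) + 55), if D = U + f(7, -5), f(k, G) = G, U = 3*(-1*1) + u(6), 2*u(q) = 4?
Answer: 877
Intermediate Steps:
u(q) = 2 (u(q) = (½)*4 = 2)
U = -1 (U = 3*(-1*1) + 2 = 3*(-1) + 2 = -3 + 2 = -1)
D = -6 (D = -1 - 5 = -6)
-132*D + ((16 + 14) + 55) = -132*(-6) + ((16 + 14) + 55) = 792 + (30 + 55) = 792 + 85 = 877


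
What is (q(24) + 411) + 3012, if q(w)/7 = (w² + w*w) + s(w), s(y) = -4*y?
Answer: 10815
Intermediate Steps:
q(w) = -28*w + 14*w² (q(w) = 7*((w² + w*w) - 4*w) = 7*((w² + w²) - 4*w) = 7*(2*w² - 4*w) = 7*(-4*w + 2*w²) = -28*w + 14*w²)
(q(24) + 411) + 3012 = (14*24*(-2 + 24) + 411) + 3012 = (14*24*22 + 411) + 3012 = (7392 + 411) + 3012 = 7803 + 3012 = 10815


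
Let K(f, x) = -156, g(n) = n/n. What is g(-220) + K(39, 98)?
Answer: -155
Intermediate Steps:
g(n) = 1
g(-220) + K(39, 98) = 1 - 156 = -155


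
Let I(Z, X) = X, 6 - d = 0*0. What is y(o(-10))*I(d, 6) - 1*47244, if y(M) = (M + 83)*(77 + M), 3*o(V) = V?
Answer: -36094/3 ≈ -12031.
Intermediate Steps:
o(V) = V/3
d = 6 (d = 6 - 0*0 = 6 - 1*0 = 6 + 0 = 6)
y(M) = (77 + M)*(83 + M) (y(M) = (83 + M)*(77 + M) = (77 + M)*(83 + M))
y(o(-10))*I(d, 6) - 1*47244 = (6391 + ((⅓)*(-10))² + 160*((⅓)*(-10)))*6 - 1*47244 = (6391 + (-10/3)² + 160*(-10/3))*6 - 47244 = (6391 + 100/9 - 1600/3)*6 - 47244 = (52819/9)*6 - 47244 = 105638/3 - 47244 = -36094/3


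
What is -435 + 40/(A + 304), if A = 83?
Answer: -168305/387 ≈ -434.90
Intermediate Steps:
-435 + 40/(A + 304) = -435 + 40/(83 + 304) = -435 + 40/387 = -168305/387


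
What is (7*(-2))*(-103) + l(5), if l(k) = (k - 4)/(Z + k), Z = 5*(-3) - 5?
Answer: 21629/15 ≈ 1441.9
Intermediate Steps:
Z = -20 (Z = -15 - 5 = -20)
l(k) = (-4 + k)/(-20 + k) (l(k) = (k - 4)/(-20 + k) = (-4 + k)/(-20 + k))
(7*(-2))*(-103) + l(5) = (7*(-2))*(-103) + (-4 + 5)/(-20 + 5) = -14*(-103) + 1/(-15) = 1442 - 1/15*1 = 1442 - 1/15 = 21629/15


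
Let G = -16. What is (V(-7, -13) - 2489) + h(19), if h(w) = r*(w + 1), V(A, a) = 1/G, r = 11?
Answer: -36305/16 ≈ -2269.1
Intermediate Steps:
V(A, a) = -1/16 (V(A, a) = 1/(-16) = -1/16)
h(w) = 11 + 11*w (h(w) = 11*(w + 1) = 11*(1 + w) = 11 + 11*w)
(V(-7, -13) - 2489) + h(19) = (-1/16 - 2489) + (11 + 11*19) = -39825/16 + (11 + 209) = -39825/16 + 220 = -36305/16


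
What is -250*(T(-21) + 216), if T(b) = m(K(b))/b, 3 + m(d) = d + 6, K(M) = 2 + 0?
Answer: -1132750/21 ≈ -53941.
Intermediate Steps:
K(M) = 2
m(d) = 3 + d (m(d) = -3 + (d + 6) = -3 + (6 + d) = 3 + d)
T(b) = 5/b (T(b) = (3 + 2)/b = 5/b)
-250*(T(-21) + 216) = -250*(5/(-21) + 216) = -250*(5*(-1/21) + 216) = -250*(-5/21 + 216) = -250*4531/21 = -1132750/21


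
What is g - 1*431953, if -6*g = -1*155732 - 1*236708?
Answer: -1099639/3 ≈ -3.6655e+5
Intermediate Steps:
g = 196220/3 (g = -(-1*155732 - 1*236708)/6 = -(-155732 - 236708)/6 = -⅙*(-392440) = 196220/3 ≈ 65407.)
g - 1*431953 = 196220/3 - 1*431953 = 196220/3 - 431953 = -1099639/3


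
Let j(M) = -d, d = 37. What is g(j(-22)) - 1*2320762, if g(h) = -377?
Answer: -2321139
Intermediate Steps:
j(M) = -37 (j(M) = -1*37 = -37)
g(j(-22)) - 1*2320762 = -377 - 1*2320762 = -377 - 2320762 = -2321139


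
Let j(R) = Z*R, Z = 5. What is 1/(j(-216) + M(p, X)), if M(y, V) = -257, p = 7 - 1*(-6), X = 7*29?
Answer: -1/1337 ≈ -0.00074794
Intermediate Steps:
X = 203
p = 13 (p = 7 + 6 = 13)
j(R) = 5*R
1/(j(-216) + M(p, X)) = 1/(5*(-216) - 257) = 1/(-1080 - 257) = 1/(-1337) = -1/1337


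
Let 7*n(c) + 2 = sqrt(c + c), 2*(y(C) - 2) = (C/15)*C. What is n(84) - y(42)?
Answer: -2138/35 + 2*sqrt(42)/7 ≈ -59.234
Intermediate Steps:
y(C) = 2 + C**2/30 (y(C) = 2 + ((C/15)*C)/2 = 2 + (C**2/15)/2 = 2 + C**2/30)
n(c) = -2/7 + sqrt(2)*sqrt(c)/7 (n(c) = -2/7 + sqrt(c + c)/7 = -2/7 + sqrt(2*c)/7 = -2/7 + (sqrt(2)*sqrt(c))/7 = -2/7 + sqrt(2)*sqrt(c)/7)
n(84) - y(42) = (-2/7 + sqrt(2)*sqrt(84)/7) - (2 + (1/30)*42**2) = (-2/7 + sqrt(2)*(2*sqrt(21))/7) - (2 + (1/30)*1764) = (-2/7 + 2*sqrt(42)/7) - (2 + 294/5) = (-2/7 + 2*sqrt(42)/7) - 1*304/5 = (-2/7 + 2*sqrt(42)/7) - 304/5 = -2138/35 + 2*sqrt(42)/7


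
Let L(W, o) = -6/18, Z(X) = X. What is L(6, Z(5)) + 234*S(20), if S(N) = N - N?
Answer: -1/3 ≈ -0.33333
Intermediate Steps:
S(N) = 0
L(W, o) = -1/3 (L(W, o) = -6*1/18 = -1/3)
L(6, Z(5)) + 234*S(20) = -1/3 + 234*0 = -1/3 + 0 = -1/3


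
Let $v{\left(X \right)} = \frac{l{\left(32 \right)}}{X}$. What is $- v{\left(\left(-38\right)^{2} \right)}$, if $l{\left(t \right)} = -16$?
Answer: $\frac{4}{361} \approx 0.01108$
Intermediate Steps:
$v{\left(X \right)} = - \frac{16}{X}$
$- v{\left(\left(-38\right)^{2} \right)} = - \frac{-16}{\left(-38\right)^{2}} = - \frac{-16}{1444} = \left(-1\right) \left(- \frac{4}{361}\right) = \frac{4}{361}$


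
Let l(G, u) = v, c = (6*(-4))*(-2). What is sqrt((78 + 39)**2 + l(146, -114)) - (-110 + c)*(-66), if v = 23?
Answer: -4092 + 4*sqrt(857) ≈ -3974.9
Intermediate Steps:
c = 48 (c = -24*(-2) = 48)
l(G, u) = 23
sqrt((78 + 39)**2 + l(146, -114)) - (-110 + c)*(-66) = sqrt((78 + 39)**2 + 23) - (-110 + 48)*(-66) = sqrt(117**2 + 23) - (-62)*(-66) = sqrt(13689 + 23) - 1*4092 = sqrt(13712) - 4092 = 4*sqrt(857) - 4092 = -4092 + 4*sqrt(857)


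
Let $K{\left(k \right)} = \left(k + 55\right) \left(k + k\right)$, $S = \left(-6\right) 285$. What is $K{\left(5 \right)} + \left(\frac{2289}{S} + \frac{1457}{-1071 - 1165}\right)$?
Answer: $\frac{381087721}{637260} \approx 598.01$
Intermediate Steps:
$S = -1710$
$K{\left(k \right)} = 2 k \left(55 + k\right)$ ($K{\left(k \right)} = \left(55 + k\right) 2 k = 2 k \left(55 + k\right)$)
$K{\left(5 \right)} + \left(\frac{2289}{S} + \frac{1457}{-1071 - 1165}\right) = 2 \cdot 5 \left(55 + 5\right) + \left(\frac{2289}{-1710} + \frac{1457}{-1071 - 1165}\right) = 2 \cdot 5 \cdot 60 + \left(2289 \left(- \frac{1}{1710}\right) + \frac{1457}{-2236}\right) = 600 + \left(- \frac{763}{570} + 1457 \left(- \frac{1}{2236}\right)\right) = 600 - \frac{1268279}{637260} = \frac{381087721}{637260}$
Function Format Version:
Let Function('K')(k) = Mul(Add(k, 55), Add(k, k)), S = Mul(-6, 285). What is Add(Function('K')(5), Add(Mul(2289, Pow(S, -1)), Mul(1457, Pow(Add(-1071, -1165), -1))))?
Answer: Rational(381087721, 637260) ≈ 598.01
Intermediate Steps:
S = -1710
Function('K')(k) = Mul(2, k, Add(55, k)) (Function('K')(k) = Mul(Add(55, k), Mul(2, k)) = Mul(2, k, Add(55, k)))
Add(Function('K')(5), Add(Mul(2289, Pow(S, -1)), Mul(1457, Pow(Add(-1071, -1165), -1)))) = Add(Mul(2, 5, Add(55, 5)), Add(Mul(2289, Pow(-1710, -1)), Mul(1457, Pow(Add(-1071, -1165), -1)))) = Add(Mul(2, 5, 60), Add(Mul(2289, Rational(-1, 1710)), Mul(1457, Pow(-2236, -1)))) = Add(600, Add(Rational(-763, 570), Mul(1457, Rational(-1, 2236)))) = Add(600, Add(Rational(-763, 570), Rational(-1457, 2236))) = Add(600, Rational(-1268279, 637260)) = Rational(381087721, 637260)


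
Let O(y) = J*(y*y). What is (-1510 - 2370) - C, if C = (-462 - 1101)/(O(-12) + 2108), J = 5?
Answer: -10971077/2828 ≈ -3879.4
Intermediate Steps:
O(y) = 5*y**2 (O(y) = 5*(y*y) = 5*y**2)
C = -1563/2828 (C = (-462 - 1101)/(5*(-12)**2 + 2108) = -1563/(5*144 + 2108) = -1563/(720 + 2108) = -1563/2828 ≈ -0.55269)
(-1510 - 2370) - C = (-1510 - 2370) - 1*(-1563/2828) = -3880 + 1563/2828 = -10971077/2828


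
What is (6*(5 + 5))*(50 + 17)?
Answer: 4020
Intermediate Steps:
(6*(5 + 5))*(50 + 17) = (6*10)*67 = 60*67 = 4020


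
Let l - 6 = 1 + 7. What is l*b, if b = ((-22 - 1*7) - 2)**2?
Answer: 13454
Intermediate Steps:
b = 961 (b = ((-22 - 7) - 2)**2 = (-29 - 2)**2 = (-31)**2 = 961)
l = 14 (l = 6 + (1 + 7) = 6 + 8 = 14)
l*b = 14*961 = 13454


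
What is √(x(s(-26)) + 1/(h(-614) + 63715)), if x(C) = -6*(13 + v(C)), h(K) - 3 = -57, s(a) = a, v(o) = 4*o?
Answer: √2212786778527/63661 ≈ 23.367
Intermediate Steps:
h(K) = -54 (h(K) = 3 - 57 = -54)
x(C) = -78 - 24*C (x(C) = -6*(13 + 4*C) = -78 - 24*C)
√(x(s(-26)) + 1/(h(-614) + 63715)) = √((-78 - 24*(-26)) + 1/(-54 + 63715)) = √((-78 + 624) + 1/63661) = √(546 + 1/63661) = √(34758907/63661) = √2212786778527/63661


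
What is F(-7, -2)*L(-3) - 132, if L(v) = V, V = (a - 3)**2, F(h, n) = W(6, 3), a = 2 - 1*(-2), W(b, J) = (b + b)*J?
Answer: -96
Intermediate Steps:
W(b, J) = 2*J*b (W(b, J) = (2*b)*J = 2*J*b)
a = 4 (a = 2 + 2 = 4)
F(h, n) = 36 (F(h, n) = 2*3*6 = 36)
V = 1 (V = (4 - 3)**2 = 1**2 = 1)
L(v) = 1
F(-7, -2)*L(-3) - 132 = 36*1 - 132 = 36 - 132 = -96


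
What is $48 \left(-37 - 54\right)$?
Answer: $-4368$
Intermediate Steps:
$48 \left(-37 - 54\right) = 48 \left(-91\right) = -4368$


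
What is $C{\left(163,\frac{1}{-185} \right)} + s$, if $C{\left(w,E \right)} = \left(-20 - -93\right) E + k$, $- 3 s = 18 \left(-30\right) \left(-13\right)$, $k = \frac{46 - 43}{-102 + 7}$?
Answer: $- \frac{8226598}{3515} \approx -2340.4$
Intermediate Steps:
$k = - \frac{3}{95}$ ($k = \frac{3}{-95} = 3 \left(- \frac{1}{95}\right) = - \frac{3}{95} \approx -0.031579$)
$s = -2340$ ($s = - \frac{18 \left(-30\right) \left(-13\right)}{3} = - \frac{\left(-540\right) \left(-13\right)}{3} = \left(- \frac{1}{3}\right) 7020 = -2340$)
$C{\left(w,E \right)} = - \frac{3}{95} + 73 E$ ($C{\left(w,E \right)} = \left(-20 - -93\right) E - \frac{3}{95} = \left(-20 + 93\right) E - \frac{3}{95} = 73 E - \frac{3}{95} = - \frac{3}{95} + 73 E$)
$C{\left(163,\frac{1}{-185} \right)} + s = \left(- \frac{3}{95} + \frac{73}{-185}\right) - 2340 = \left(- \frac{3}{95} + 73 \left(- \frac{1}{185}\right)\right) - 2340 = \left(- \frac{3}{95} - \frac{73}{185}\right) - 2340 = - \frac{1498}{3515} - 2340 = - \frac{8226598}{3515}$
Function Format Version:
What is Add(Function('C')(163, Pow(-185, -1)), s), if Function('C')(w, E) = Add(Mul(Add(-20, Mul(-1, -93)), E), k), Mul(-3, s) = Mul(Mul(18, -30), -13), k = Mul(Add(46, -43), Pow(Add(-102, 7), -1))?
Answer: Rational(-8226598, 3515) ≈ -2340.4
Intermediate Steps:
k = Rational(-3, 95) (k = Mul(3, Pow(-95, -1)) = Mul(3, Rational(-1, 95)) = Rational(-3, 95) ≈ -0.031579)
s = -2340 (s = Mul(Rational(-1, 3), Mul(Mul(18, -30), -13)) = Mul(Rational(-1, 3), Mul(-540, -13)) = Mul(Rational(-1, 3), 7020) = -2340)
Function('C')(w, E) = Add(Rational(-3, 95), Mul(73, E)) (Function('C')(w, E) = Add(Mul(Add(-20, Mul(-1, -93)), E), Rational(-3, 95)) = Add(Mul(Add(-20, 93), E), Rational(-3, 95)) = Add(Mul(73, E), Rational(-3, 95)) = Add(Rational(-3, 95), Mul(73, E)))
Add(Function('C')(163, Pow(-185, -1)), s) = Add(Add(Rational(-3, 95), Mul(73, Pow(-185, -1))), -2340) = Add(Add(Rational(-3, 95), Mul(73, Rational(-1, 185))), -2340) = Add(Add(Rational(-3, 95), Rational(-73, 185)), -2340) = Add(Rational(-1498, 3515), -2340) = Rational(-8226598, 3515)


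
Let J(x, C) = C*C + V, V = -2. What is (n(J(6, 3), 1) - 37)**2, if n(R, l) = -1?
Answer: 1444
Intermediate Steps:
J(x, C) = -2 + C**2 (J(x, C) = C*C - 2 = C**2 - 2 = -2 + C**2)
(n(J(6, 3), 1) - 37)**2 = (-1 - 37)**2 = (-38)**2 = 1444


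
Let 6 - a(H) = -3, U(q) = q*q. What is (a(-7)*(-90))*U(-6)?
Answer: -29160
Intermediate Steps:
U(q) = q²
a(H) = 9 (a(H) = 6 - 1*(-3) = 6 + 3 = 9)
(a(-7)*(-90))*U(-6) = (9*(-90))*(-6)² = -810*36 = -29160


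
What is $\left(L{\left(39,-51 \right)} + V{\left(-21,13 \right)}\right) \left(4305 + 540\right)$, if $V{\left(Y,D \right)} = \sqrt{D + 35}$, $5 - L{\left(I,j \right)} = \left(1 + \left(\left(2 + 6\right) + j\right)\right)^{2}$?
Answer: $-8522355 + 19380 \sqrt{3} \approx -8.4888 \cdot 10^{6}$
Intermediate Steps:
$L{\left(I,j \right)} = 5 - \left(9 + j\right)^{2}$ ($L{\left(I,j \right)} = 5 - \left(1 + \left(\left(2 + 6\right) + j\right)\right)^{2} = 5 - \left(1 + \left(8 + j\right)\right)^{2} = 5 - \left(9 + j\right)^{2}$)
$V{\left(Y,D \right)} = \sqrt{35 + D}$
$\left(L{\left(39,-51 \right)} + V{\left(-21,13 \right)}\right) \left(4305 + 540\right) = \left(\left(5 - \left(9 - 51\right)^{2}\right) + \sqrt{35 + 13}\right) \left(4305 + 540\right) = \left(\left(5 - \left(-42\right)^{2}\right) + \sqrt{48}\right) 4845 = \left(\left(5 - 1764\right) + 4 \sqrt{3}\right) 4845 = \left(-1759 + 4 \sqrt{3}\right) 4845 = -8522355 + 19380 \sqrt{3}$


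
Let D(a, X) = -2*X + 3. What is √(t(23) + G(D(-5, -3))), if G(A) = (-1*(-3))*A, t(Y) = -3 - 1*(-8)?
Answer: 4*√2 ≈ 5.6569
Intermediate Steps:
D(a, X) = 3 - 2*X
t(Y) = 5 (t(Y) = -3 + 8 = 5)
G(A) = 3*A
√(t(23) + G(D(-5, -3))) = √(5 + 3*(3 - 2*(-3))) = √(5 + 3*(3 + 6)) = √(5 + 3*9) = √(5 + 27) = √32 = 4*√2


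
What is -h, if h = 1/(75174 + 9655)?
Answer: -1/84829 ≈ -1.1788e-5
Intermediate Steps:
h = 1/84829 ≈ 1.1788e-5
-h = -1*1/84829 = -1/84829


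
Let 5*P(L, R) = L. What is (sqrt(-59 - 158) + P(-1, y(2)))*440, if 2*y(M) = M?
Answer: -88 + 440*I*sqrt(217) ≈ -88.0 + 6481.6*I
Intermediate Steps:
y(M) = M/2
P(L, R) = L/5
(sqrt(-59 - 158) + P(-1, y(2)))*440 = (sqrt(-59 - 158) + (1/5)*(-1))*440 = (sqrt(-217) - 1/5)*440 = (I*sqrt(217) - 1/5)*440 = (-1/5 + I*sqrt(217))*440 = -88 + 440*I*sqrt(217)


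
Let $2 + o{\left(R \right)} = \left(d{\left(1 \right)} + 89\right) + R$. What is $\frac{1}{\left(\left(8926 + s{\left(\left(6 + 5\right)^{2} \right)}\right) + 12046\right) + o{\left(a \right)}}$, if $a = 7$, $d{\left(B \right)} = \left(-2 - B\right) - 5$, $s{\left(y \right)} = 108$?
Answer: $\frac{1}{21166} \approx 4.7246 \cdot 10^{-5}$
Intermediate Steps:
$d{\left(B \right)} = -7 - B$
$o{\left(R \right)} = 79 + R$ ($o{\left(R \right)} = -2 + \left(\left(\left(-7 - 1\right) + 89\right) + R\right) = -2 + \left(\left(-8 + 89\right) + R\right) = -2 + \left(81 + R\right) = 79 + R$)
$\frac{1}{\left(\left(8926 + s{\left(\left(6 + 5\right)^{2} \right)}\right) + 12046\right) + o{\left(a \right)}} = \frac{1}{\left(\left(8926 + 108\right) + 12046\right) + \left(79 + 7\right)} = \frac{1}{\left(9034 + 12046\right) + 86} = \frac{1}{21080 + 86} = \frac{1}{21166}$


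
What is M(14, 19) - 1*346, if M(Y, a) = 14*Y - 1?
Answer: -151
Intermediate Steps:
M(Y, a) = -1 + 14*Y
M(14, 19) - 1*346 = (-1 + 14*14) - 1*346 = (-1 + 196) - 346 = 195 - 346 = -151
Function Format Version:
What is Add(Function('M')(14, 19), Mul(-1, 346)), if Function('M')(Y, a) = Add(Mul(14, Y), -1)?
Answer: -151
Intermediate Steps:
Function('M')(Y, a) = Add(-1, Mul(14, Y))
Add(Function('M')(14, 19), Mul(-1, 346)) = Add(Add(-1, Mul(14, 14)), Mul(-1, 346)) = Add(Add(-1, 196), -346) = Add(195, -346) = -151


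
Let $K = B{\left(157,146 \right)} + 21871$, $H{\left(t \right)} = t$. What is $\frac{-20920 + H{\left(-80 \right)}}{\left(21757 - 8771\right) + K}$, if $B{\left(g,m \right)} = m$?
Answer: $- \frac{21000}{35003} \approx -0.59995$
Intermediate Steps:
$K = 22017$ ($K = 146 + 21871 = 22017$)
$\frac{-20920 + H{\left(-80 \right)}}{\left(21757 - 8771\right) + K} = \frac{-20920 - 80}{\left(21757 - 8771\right) + 22017} = - \frac{21000}{12986 + 22017} = - \frac{21000}{35003}$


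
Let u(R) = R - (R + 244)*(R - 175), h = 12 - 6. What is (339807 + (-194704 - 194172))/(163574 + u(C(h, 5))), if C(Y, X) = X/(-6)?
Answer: -1766484/7427879 ≈ -0.23782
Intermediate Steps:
h = 6
C(Y, X) = -X/6 (C(Y, X) = X*(-1/6) = -X/6)
u(R) = R - (-175 + R)*(244 + R) (u(R) = R - (244 + R)*(-175 + R) = R - (-175 + R)*(244 + R))
(339807 + (-194704 - 194172))/(163574 + u(C(h, 5))) = (339807 + (-194704 - 194172))/(163574 + (42700 - (-1/6*5)**2 - (-34)*5/3)) = (339807 - 388876)/(163574 + (42700 - (-5/6)**2 - 68*(-5/6))) = -49069/(163574 + (42700 - 1*25/36 + 170/3)) = -49069/(163574 + (42700 - 25/36 + 170/3)) = -49069/(163574 + 1539215/36) = -49069/7427879/36 = -49069*36/7427879 = -1766484/7427879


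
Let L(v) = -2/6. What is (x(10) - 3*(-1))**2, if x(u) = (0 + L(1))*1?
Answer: 64/9 ≈ 7.1111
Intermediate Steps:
L(v) = -1/3 (L(v) = -2*1/6 = -1/3)
x(u) = -1/3 (x(u) = (0 - 1/3)*1 = -1/3*1 = -1/3)
(x(10) - 3*(-1))**2 = (-1/3 - 3*(-1))**2 = (-1/3 + 3)**2 = (8/3)**2 = 64/9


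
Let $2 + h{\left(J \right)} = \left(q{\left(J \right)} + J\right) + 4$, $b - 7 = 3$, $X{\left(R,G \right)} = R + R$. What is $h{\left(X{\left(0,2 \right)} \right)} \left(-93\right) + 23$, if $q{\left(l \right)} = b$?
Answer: $-1093$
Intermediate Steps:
$X{\left(R,G \right)} = 2 R$
$b = 10$ ($b = 7 + 3 = 10$)
$q{\left(l \right)} = 10$
$h{\left(J \right)} = 12 + J$ ($h{\left(J \right)} = -2 + \left(\left(10 + J\right) + 4\right) = -2 + \left(14 + J\right) = 12 + J$)
$h{\left(X{\left(0,2 \right)} \right)} \left(-93\right) + 23 = \left(12 + 2 \cdot 0\right) \left(-93\right) + 23 = \left(12 + 0\right) \left(-93\right) + 23 = 12 \left(-93\right) + 23 = -1116 + 23 = -1093$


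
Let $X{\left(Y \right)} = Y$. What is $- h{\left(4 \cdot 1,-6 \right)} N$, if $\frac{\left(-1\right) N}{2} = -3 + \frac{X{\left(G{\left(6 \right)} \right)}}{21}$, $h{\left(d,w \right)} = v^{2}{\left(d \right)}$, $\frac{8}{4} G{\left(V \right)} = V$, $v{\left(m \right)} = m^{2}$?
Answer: $- \frac{10240}{7} \approx -1462.9$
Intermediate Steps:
$G{\left(V \right)} = \frac{V}{2}$
$h{\left(d,w \right)} = d^{4}$ ($h{\left(d,w \right)} = \left(d^{2}\right)^{2} = d^{4}$)
$N = \frac{40}{7}$ ($N = - 2 \left(-3 + \frac{\frac{1}{2} \cdot 6}{21}\right) = - 2 \left(-3 + 3 \cdot \frac{1}{21}\right) = - 2 \left(-3 + \frac{1}{7}\right) = \left(-2\right) \left(- \frac{20}{7}\right) = \frac{40}{7} \approx 5.7143$)
$- h{\left(4 \cdot 1,-6 \right)} N = - \frac{\left(4 \cdot 1\right)^{4} \cdot 40}{7} = - \frac{4^{4} \cdot 40}{7} = - \frac{256 \cdot 40}{7} = \left(-1\right) \frac{10240}{7} = - \frac{10240}{7}$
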